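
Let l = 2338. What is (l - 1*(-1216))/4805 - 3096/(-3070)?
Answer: 2578706/1475135 ≈ 1.7481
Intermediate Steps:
(l - 1*(-1216))/4805 - 3096/(-3070) = (2338 - 1*(-1216))/4805 - 3096/(-3070) = (2338 + 1216)*(1/4805) - 3096*(-1/3070) = 3554*(1/4805) + 1548/1535 = 3554/4805 + 1548/1535 = 2578706/1475135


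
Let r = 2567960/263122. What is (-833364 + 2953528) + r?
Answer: 278932179984/131561 ≈ 2.1202e+6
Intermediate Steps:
r = 1283980/131561 (r = 2567960*(1/263122) = 1283980/131561 ≈ 9.7596)
(-833364 + 2953528) + r = (-833364 + 2953528) + 1283980/131561 = 2120164 + 1283980/131561 = 278932179984/131561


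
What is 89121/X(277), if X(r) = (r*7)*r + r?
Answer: 89121/537380 ≈ 0.16584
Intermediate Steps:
X(r) = r + 7*r² (X(r) = (7*r)*r + r = 7*r² + r = r + 7*r²)
89121/X(277) = 89121/((277*(1 + 7*277))) = 89121/((277*(1 + 1939))) = 89121/((277*1940)) = 89121/537380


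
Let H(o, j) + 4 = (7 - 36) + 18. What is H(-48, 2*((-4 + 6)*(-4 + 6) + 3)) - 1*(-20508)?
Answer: 20493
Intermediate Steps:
H(o, j) = -15 (H(o, j) = -4 + ((7 - 36) + 18) = -4 + (-29 + 18) = -4 - 11 = -15)
H(-48, 2*((-4 + 6)*(-4 + 6) + 3)) - 1*(-20508) = -15 - 1*(-20508) = -15 + 20508 = 20493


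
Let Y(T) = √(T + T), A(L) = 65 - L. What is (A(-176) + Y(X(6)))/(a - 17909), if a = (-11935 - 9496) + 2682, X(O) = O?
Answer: -241/36658 - √3/18329 ≈ -0.0066688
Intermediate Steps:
a = -18749 (a = -21431 + 2682 = -18749)
Y(T) = √2*√T (Y(T) = √(2*T) = √2*√T)
(A(-176) + Y(X(6)))/(a - 17909) = ((65 - 1*(-176)) + √2*√6)/(-18749 - 17909) = ((65 + 176) + 2*√3)/(-36658) = (241 + 2*√3)*(-1/36658) = -241/36658 - √3/18329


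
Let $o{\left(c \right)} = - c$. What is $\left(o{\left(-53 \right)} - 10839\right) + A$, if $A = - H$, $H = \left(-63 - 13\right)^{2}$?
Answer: $-16562$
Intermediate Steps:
$H = 5776$ ($H = \left(-76\right)^{2} = 5776$)
$A = -5776$ ($A = \left(-1\right) 5776 = -5776$)
$\left(o{\left(-53 \right)} - 10839\right) + A = \left(\left(-1\right) \left(-53\right) - 10839\right) - 5776 = \left(53 - 10839\right) - 5776 = -10786 - 5776 = -16562$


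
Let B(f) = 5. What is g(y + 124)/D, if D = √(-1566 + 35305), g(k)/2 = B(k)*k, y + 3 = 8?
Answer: 1290*√33739/33739 ≈ 7.0230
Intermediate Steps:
y = 5 (y = -3 + 8 = 5)
g(k) = 10*k (g(k) = 2*(5*k) = 10*k)
D = √33739 ≈ 183.68
g(y + 124)/D = (10*(5 + 124))/(√33739) = (10*129)*(√33739/33739) = 1290*(√33739/33739) = 1290*√33739/33739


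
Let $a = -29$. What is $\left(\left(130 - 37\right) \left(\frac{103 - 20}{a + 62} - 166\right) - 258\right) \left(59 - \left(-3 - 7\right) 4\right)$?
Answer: $-1530747$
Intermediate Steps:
$\left(\left(130 - 37\right) \left(\frac{103 - 20}{a + 62} - 166\right) - 258\right) \left(59 - \left(-3 - 7\right) 4\right) = \left(\left(130 - 37\right) \left(\frac{103 - 20}{-29 + 62} - 166\right) - 258\right) \left(59 - \left(-3 - 7\right) 4\right) = \left(93 \left(\frac{83}{33} - 166\right) - 258\right) \left(59 - \left(-10\right) 4\right) = \left(93 \left(83 \cdot \frac{1}{33} - 166\right) - 258\right) \left(59 - -40\right) = \left(93 \left(\frac{83}{33} - 166\right) - 258\right) \left(59 + 40\right) = \left(93 \left(- \frac{5395}{33}\right) - 258\right) 99 = \left(- \frac{167245}{11} - 258\right) 99 = \left(- \frac{170083}{11}\right) 99 = -1530747$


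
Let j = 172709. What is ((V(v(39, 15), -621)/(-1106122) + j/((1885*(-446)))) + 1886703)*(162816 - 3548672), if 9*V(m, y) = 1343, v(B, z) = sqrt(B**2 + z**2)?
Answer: -786239423909856431768576/123078682935 ≈ -6.3881e+12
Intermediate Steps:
V(m, y) = 1343/9 (V(m, y) = (1/9)*1343 = 1343/9)
((V(v(39, 15), -621)/(-1106122) + j/((1885*(-446)))) + 1886703)*(162816 - 3548672) = (((1343/9)/(-1106122) + 172709/((1885*(-446)))) + 1886703)*(162816 - 3548672) = (((1343/9)*(-1/1106122) + 172709/(-840710)) + 1886703)*(-3385856) = ((-79/585594 + 172709*(-1/840710)) + 1886703)*(-3385856) = ((-79/585594 - 172709/840710) + 1886703)*(-3385856) = (-25300942559/123078682935 + 1886703)*(-3385856) = (232212895028570746/123078682935)*(-3385856) = -786239423909856431768576/123078682935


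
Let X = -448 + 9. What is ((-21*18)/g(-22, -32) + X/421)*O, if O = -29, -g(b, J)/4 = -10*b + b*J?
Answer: 1010447/37048 ≈ 27.274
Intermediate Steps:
g(b, J) = 40*b - 4*J*b (g(b, J) = -4*(-10*b + b*J) = -4*(-10*b + J*b) = 40*b - 4*J*b)
X = -439
((-21*18)/g(-22, -32) + X/421)*O = ((-21*18)/((4*(-22)*(10 - 1*(-32)))) - 439/421)*(-29) = (-378*(-1/(88*(10 + 32))) - 439*1/421)*(-29) = (-378/(4*(-22)*42) - 439/421)*(-29) = (-378/(-3696) - 439/421)*(-29) = (-378*(-1/3696) - 439/421)*(-29) = (9/88 - 439/421)*(-29) = -34843/37048*(-29) = 1010447/37048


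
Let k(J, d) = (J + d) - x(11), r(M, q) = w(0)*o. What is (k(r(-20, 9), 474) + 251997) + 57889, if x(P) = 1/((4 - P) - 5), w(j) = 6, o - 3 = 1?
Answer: 3724609/12 ≈ 3.1038e+5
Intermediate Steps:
o = 4 (o = 3 + 1 = 4)
r(M, q) = 24 (r(M, q) = 6*4 = 24)
x(P) = 1/(-1 - P)
k(J, d) = 1/12 + J + d (k(J, d) = (J + d) - (-1)/(1 + 11) = (J + d) - (-1)/12 = (J + d) - 1*(-1/12) = (J + d) + 1/12 = 1/12 + J + d)
(k(r(-20, 9), 474) + 251997) + 57889 = ((1/12 + 24 + 474) + 251997) + 57889 = (5977/12 + 251997) + 57889 = 3029941/12 + 57889 = 3724609/12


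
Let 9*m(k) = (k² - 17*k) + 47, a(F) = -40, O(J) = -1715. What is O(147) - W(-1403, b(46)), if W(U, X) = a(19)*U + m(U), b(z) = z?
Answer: -2512822/9 ≈ -2.7920e+5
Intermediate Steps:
m(k) = 47/9 - 17*k/9 + k²/9 (m(k) = ((k² - 17*k) + 47)/9 = (47 + k² - 17*k)/9 = 47/9 - 17*k/9 + k²/9)
W(U, X) = 47/9 - 377*U/9 + U²/9 (W(U, X) = -40*U + (47/9 - 17*U/9 + U²/9) = 47/9 - 377*U/9 + U²/9)
O(147) - W(-1403, b(46)) = -1715 - (47/9 - 377/9*(-1403) + (⅑)*(-1403)²) = -1715 - (47/9 + 528931/9 + (⅑)*1968409) = -1715 - (47/9 + 528931/9 + 1968409/9) = -1715 - 1*2497387/9 = -1715 - 2497387/9 = -2512822/9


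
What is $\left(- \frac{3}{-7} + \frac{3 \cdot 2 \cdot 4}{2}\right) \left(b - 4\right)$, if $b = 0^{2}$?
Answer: $- \frac{348}{7} \approx -49.714$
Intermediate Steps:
$b = 0$
$\left(- \frac{3}{-7} + \frac{3 \cdot 2 \cdot 4}{2}\right) \left(b - 4\right) = \left(- \frac{3}{-7} + \frac{3 \cdot 2 \cdot 4}{2}\right) \left(0 - 4\right) = \left(\left(-3\right) \left(- \frac{1}{7}\right) + 6 \cdot 4 \cdot \frac{1}{2}\right) \left(-4\right) = \left(\frac{3}{7} + 24 \cdot \frac{1}{2}\right) \left(-4\right) = \left(\frac{3}{7} + 12\right) \left(-4\right) = \frac{87}{7} \left(-4\right) = - \frac{348}{7}$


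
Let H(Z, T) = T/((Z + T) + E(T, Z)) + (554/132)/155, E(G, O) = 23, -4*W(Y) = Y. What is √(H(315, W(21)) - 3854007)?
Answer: I*√48803293966519290/112530 ≈ 1963.2*I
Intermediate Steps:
W(Y) = -Y/4
H(Z, T) = 277/10230 + T/(23 + T + Z) (H(Z, T) = T/((Z + T) + 23) + (554/132)/155 = T/((T + Z) + 23) + (554*(1/132))*(1/155) = T/(23 + T + Z) + (277/66)*(1/155) = T/(23 + T + Z) + 277/10230 = 277/10230 + T/(23 + T + Z))
√(H(315, W(21)) - 3854007) = √((6371 + 277*315 + 10507*(-¼*21))/(10230*(23 - ¼*21 + 315)) - 3854007) = √((6371 + 87255 + 10507*(-21/4))/(10230*(23 - 21/4 + 315)) - 3854007) = √((6371 + 87255 - 220647/4)/(10230*(1331/4)) - 3854007) = √((1/10230)*(4/1331)*(153857/4) - 3854007) = √(13987/1237830 - 3854007) = √(-4770605470823/1237830) = I*√48803293966519290/112530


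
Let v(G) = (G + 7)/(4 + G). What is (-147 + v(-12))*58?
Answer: -33959/4 ≈ -8489.8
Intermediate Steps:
v(G) = (7 + G)/(4 + G)
(-147 + v(-12))*58 = (-147 + (7 - 12)/(4 - 12))*58 = (-147 - 5/(-8))*58 = (-147 - ⅛*(-5))*58 = (-147 + 5/8)*58 = -1171/8*58 = -33959/4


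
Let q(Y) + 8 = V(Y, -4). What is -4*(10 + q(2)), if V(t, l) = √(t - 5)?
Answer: -8 - 4*I*√3 ≈ -8.0 - 6.9282*I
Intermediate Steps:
V(t, l) = √(-5 + t)
q(Y) = -8 + √(-5 + Y)
-4*(10 + q(2)) = -4*(10 + (-8 + √(-5 + 2))) = -4*(10 + (-8 + √(-3))) = -4*(10 + (-8 + I*√3)) = -4*(2 + I*√3) = -8 - 4*I*√3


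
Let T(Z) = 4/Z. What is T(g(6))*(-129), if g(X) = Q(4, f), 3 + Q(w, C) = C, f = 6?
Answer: -172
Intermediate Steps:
Q(w, C) = -3 + C
g(X) = 3 (g(X) = -3 + 6 = 3)
T(g(6))*(-129) = (4/3)*(-129) = -172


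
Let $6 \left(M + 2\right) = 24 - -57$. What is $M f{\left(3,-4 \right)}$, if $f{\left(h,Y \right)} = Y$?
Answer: $-46$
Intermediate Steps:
$M = \frac{23}{2}$ ($M = -2 + \frac{24 - -57}{6} = -2 + \frac{24 + 57}{6} = -2 + \frac{1}{6} \cdot 81 = -2 + \frac{27}{2} = \frac{23}{2} \approx 11.5$)
$M f{\left(3,-4 \right)} = \frac{23}{2} \left(-4\right) = -46$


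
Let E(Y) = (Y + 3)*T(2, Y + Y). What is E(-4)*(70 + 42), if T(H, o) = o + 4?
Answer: 448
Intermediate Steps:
T(H, o) = 4 + o
E(Y) = (3 + Y)*(4 + 2*Y) (E(Y) = (Y + 3)*(4 + (Y + Y)) = (3 + Y)*(4 + 2*Y))
E(-4)*(70 + 42) = (2*(2 - 4)*(3 - 4))*(70 + 42) = (2*(-2)*(-1))*112 = 4*112 = 448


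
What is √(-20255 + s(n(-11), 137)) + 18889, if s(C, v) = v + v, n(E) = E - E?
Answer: 18889 + I*√19981 ≈ 18889.0 + 141.35*I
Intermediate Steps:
n(E) = 0
s(C, v) = 2*v
√(-20255 + s(n(-11), 137)) + 18889 = √(-20255 + 2*137) + 18889 = √(-20255 + 274) + 18889 = √(-19981) + 18889 = I*√19981 + 18889 = 18889 + I*√19981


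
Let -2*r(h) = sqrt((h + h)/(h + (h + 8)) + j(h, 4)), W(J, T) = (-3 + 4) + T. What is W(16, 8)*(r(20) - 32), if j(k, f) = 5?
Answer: -288 - 3*sqrt(210)/4 ≈ -298.87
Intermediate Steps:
W(J, T) = 1 + T
r(h) = -sqrt(5 + 2*h/(8 + 2*h))/2 (r(h) = -sqrt((h + h)/(h + (h + 8)) + 5)/2 = -sqrt((2*h)/(h + (8 + h)) + 5)/2 = -sqrt((2*h)/(8 + 2*h) + 5)/2 = -sqrt(2*h/(8 + 2*h) + 5)/2 = -sqrt(5 + 2*h/(8 + 2*h))/2)
W(16, 8)*(r(20) - 32) = (1 + 8)*(-sqrt(2)*sqrt((10 + 3*20)/(4 + 20))/2 - 32) = 9*(-sqrt(2)*sqrt((10 + 60)/24)/2 - 32) = 9*(-sqrt(2)*sqrt((1/24)*70)/2 - 32) = 9*(-sqrt(2)*sqrt(35/12)/2 - 32) = 9*(-sqrt(2)*sqrt(105)/6/2 - 32) = 9*(-sqrt(210)/12 - 32) = 9*(-32 - sqrt(210)/12) = -288 - 3*sqrt(210)/4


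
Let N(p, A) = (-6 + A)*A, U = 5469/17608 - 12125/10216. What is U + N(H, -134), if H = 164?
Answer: 105451675237/5621354 ≈ 18759.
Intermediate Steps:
U = -4925803/5621354 (U = 5469*(1/17608) - 12125*1/10216 = 5469/17608 - 12125/10216 = -4925803/5621354 ≈ -0.87627)
N(p, A) = A*(-6 + A)
U + N(H, -134) = -4925803/5621354 - 134*(-6 - 134) = -4925803/5621354 - 134*(-140) = -4925803/5621354 + 18760 = 105451675237/5621354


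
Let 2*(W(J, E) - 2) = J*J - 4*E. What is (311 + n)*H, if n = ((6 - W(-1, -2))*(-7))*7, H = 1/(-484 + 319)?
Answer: -61/30 ≈ -2.0333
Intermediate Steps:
H = -1/165 (H = 1/(-165) = -1/165 ≈ -0.0060606)
W(J, E) = 2 + J²/2 - 2*E (W(J, E) = 2 + (J*J - 4*E)/2 = 2 + (J² - 4*E)/2 = 2 + (J²/2 - 2*E) = 2 + J²/2 - 2*E)
n = 49/2 (n = ((6 - (2 + (½)*(-1)² - 2*(-2)))*(-7))*7 = ((6 - (2 + (½)*1 + 4))*(-7))*7 = ((6 - (2 + ½ + 4))*(-7))*7 = ((6 - 1*13/2)*(-7))*7 = ((6 - 13/2)*(-7))*7 = -½*(-7)*7 = (7/2)*7 = 49/2 ≈ 24.500)
(311 + n)*H = (311 + 49/2)*(-1/165) = (671/2)*(-1/165) = -61/30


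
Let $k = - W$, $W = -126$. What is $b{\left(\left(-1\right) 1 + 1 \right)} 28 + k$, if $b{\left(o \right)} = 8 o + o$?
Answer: $126$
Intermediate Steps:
$b{\left(o \right)} = 9 o$
$k = 126$ ($k = \left(-1\right) \left(-126\right) = 126$)
$b{\left(\left(-1\right) 1 + 1 \right)} 28 + k = 9 \left(\left(-1\right) 1 + 1\right) 28 + 126 = 9 \left(-1 + 1\right) 28 + 126 = 9 \cdot 0 \cdot 28 + 126 = 0 \cdot 28 + 126 = 0 + 126 = 126$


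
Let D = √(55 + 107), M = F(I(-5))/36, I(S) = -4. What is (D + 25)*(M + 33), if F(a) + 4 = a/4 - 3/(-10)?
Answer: 59165/72 + 11833*√2/40 ≈ 1240.1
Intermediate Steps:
F(a) = -37/10 + a/4 (F(a) = -4 + (a/4 - 3/(-10)) = -4 + (a*(¼) - 3*(-⅒)) = -4 + (a/4 + 3/10) = -4 + (3/10 + a/4) = -37/10 + a/4)
M = -47/360 (M = (-37/10 + (¼)*(-4))/36 = (-37/10 - 1)*(1/36) = -47/10*1/36 = -47/360 ≈ -0.13056)
D = 9*√2 (D = √162 = 9*√2 ≈ 12.728)
(D + 25)*(M + 33) = (9*√2 + 25)*(-47/360 + 33) = (25 + 9*√2)*(11833/360) = 59165/72 + 11833*√2/40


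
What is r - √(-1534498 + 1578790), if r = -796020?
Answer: -796020 - 2*√11073 ≈ -7.9623e+5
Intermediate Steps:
r - √(-1534498 + 1578790) = -796020 - √(-1534498 + 1578790) = -796020 - √44292 = -796020 - 2*√11073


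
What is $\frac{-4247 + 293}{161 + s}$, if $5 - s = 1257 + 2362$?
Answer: $\frac{1318}{1151} \approx 1.1451$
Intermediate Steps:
$s = -3614$ ($s = 5 - \left(1257 + 2362\right) = 5 - 3619 = -3614$)
$\frac{-4247 + 293}{161 + s} = \frac{-4247 + 293}{161 - 3614} = - \frac{3954}{-3453} = \left(-3954\right) \left(- \frac{1}{3453}\right) = \frac{1318}{1151}$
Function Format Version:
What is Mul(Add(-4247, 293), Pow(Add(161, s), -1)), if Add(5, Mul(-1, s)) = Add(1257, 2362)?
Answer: Rational(1318, 1151) ≈ 1.1451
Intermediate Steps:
s = -3614 (s = Add(5, Mul(-1, Add(1257, 2362))) = Add(5, Mul(-1, 3619)) = Add(5, -3619) = -3614)
Mul(Add(-4247, 293), Pow(Add(161, s), -1)) = Mul(Add(-4247, 293), Pow(Add(161, -3614), -1)) = Mul(-3954, Pow(-3453, -1)) = Mul(-3954, Rational(-1, 3453)) = Rational(1318, 1151)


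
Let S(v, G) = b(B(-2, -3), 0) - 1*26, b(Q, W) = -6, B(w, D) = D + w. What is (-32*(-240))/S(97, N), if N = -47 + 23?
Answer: -240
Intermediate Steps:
N = -24
S(v, G) = -32 (S(v, G) = -6 - 1*26 = -6 - 26 = -32)
(-32*(-240))/S(97, N) = -32*(-240)/(-32) = 7680*(-1/32) = -240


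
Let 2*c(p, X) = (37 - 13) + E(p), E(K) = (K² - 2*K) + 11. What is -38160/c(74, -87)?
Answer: -76320/5363 ≈ -14.231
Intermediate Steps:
E(K) = 11 + K² - 2*K
c(p, X) = 35/2 + p²/2 - p (c(p, X) = ((37 - 13) + (11 + p² - 2*p))/2 = (24 + (11 + p² - 2*p))/2 = (35 + p² - 2*p)/2 = 35/2 + p²/2 - p)
-38160/c(74, -87) = -38160/(35/2 + (½)*74² - 1*74) = -38160/(35/2 + (½)*5476 - 74) = -38160/(35/2 + 2738 - 74) = -38160/5363/2 = -38160*2/5363 = -76320/5363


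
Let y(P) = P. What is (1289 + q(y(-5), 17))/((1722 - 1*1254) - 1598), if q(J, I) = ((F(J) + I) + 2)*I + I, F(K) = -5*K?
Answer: -1027/565 ≈ -1.8177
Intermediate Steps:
q(J, I) = I + I*(2 + I - 5*J) (q(J, I) = ((-5*J + I) + 2)*I + I = ((I - 5*J) + 2)*I + I = (2 + I - 5*J)*I + I = I*(2 + I - 5*J) + I = I + I*(2 + I - 5*J))
(1289 + q(y(-5), 17))/((1722 - 1*1254) - 1598) = (1289 + 17*(3 + 17 - 5*(-5)))/((1722 - 1*1254) - 1598) = (1289 + 17*(3 + 17 + 25))/((1722 - 1254) - 1598) = (1289 + 17*45)/(468 - 1598) = (1289 + 765)/(-1130) = 2054*(-1/1130) = -1027/565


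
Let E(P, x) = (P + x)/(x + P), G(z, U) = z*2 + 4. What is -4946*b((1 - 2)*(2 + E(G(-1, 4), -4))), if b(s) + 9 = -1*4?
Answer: 64298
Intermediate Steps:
G(z, U) = 4 + 2*z (G(z, U) = 2*z + 4 = 4 + 2*z)
E(P, x) = 1 (E(P, x) = (P + x)/(P + x) = 1)
b(s) = -13 (b(s) = -9 - 1*4 = -9 - 4 = -13)
-4946*b((1 - 2)*(2 + E(G(-1, 4), -4))) = -4946*(-13) = 64298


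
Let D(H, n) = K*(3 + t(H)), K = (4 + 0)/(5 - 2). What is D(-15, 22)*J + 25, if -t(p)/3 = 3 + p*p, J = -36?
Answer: 32713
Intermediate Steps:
K = 4/3 ≈ 1.3333
t(p) = -9 - 3*p**2 (t(p) = -3*(3 + p*p) = -3*(3 + p**2) = -9 - 3*p**2)
D(H, n) = -8 - 4*H**2 (D(H, n) = 4*(3 + (-9 - 3*H**2))/3 = 4*(-6 - 3*H**2)/3 = -8 - 4*H**2)
D(-15, 22)*J + 25 = (-8 - 4*(-15)**2)*(-36) + 25 = (-8 - 4*225)*(-36) + 25 = (-8 - 900)*(-36) + 25 = -908*(-36) + 25 = 32688 + 25 = 32713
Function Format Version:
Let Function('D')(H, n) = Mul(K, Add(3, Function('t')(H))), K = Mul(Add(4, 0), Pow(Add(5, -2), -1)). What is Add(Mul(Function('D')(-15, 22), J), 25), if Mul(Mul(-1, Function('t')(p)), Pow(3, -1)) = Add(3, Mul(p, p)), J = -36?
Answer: 32713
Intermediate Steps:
K = Rational(4, 3) (K = Mul(4, Pow(3, -1)) = Mul(4, Rational(1, 3)) = Rational(4, 3) ≈ 1.3333)
Function('t')(p) = Add(-9, Mul(-3, Pow(p, 2))) (Function('t')(p) = Mul(-3, Add(3, Mul(p, p))) = Mul(-3, Add(3, Pow(p, 2))) = Add(-9, Mul(-3, Pow(p, 2))))
Function('D')(H, n) = Add(-8, Mul(-4, Pow(H, 2))) (Function('D')(H, n) = Mul(Rational(4, 3), Add(3, Add(-9, Mul(-3, Pow(H, 2))))) = Mul(Rational(4, 3), Add(-6, Mul(-3, Pow(H, 2)))) = Add(-8, Mul(-4, Pow(H, 2))))
Add(Mul(Function('D')(-15, 22), J), 25) = Add(Mul(Add(-8, Mul(-4, Pow(-15, 2))), -36), 25) = Add(Mul(Add(-8, Mul(-4, 225)), -36), 25) = Add(Mul(Add(-8, -900), -36), 25) = Add(Mul(-908, -36), 25) = Add(32688, 25) = 32713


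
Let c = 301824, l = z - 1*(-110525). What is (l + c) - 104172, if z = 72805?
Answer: 380982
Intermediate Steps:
l = 183330 (l = 72805 - 1*(-110525) = 72805 + 110525 = 183330)
(l + c) - 104172 = (183330 + 301824) - 104172 = 485154 - 104172 = 380982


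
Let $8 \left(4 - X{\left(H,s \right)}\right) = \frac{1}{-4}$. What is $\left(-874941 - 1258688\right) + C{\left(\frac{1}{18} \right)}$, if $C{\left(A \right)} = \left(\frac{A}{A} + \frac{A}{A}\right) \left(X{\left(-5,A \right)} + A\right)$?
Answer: $- \frac{307241399}{144} \approx -2.1336 \cdot 10^{6}$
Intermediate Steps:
$X{\left(H,s \right)} = \frac{129}{32}$ ($X{\left(H,s \right)} = 4 - \frac{1}{8 \left(-4\right)} = 4 - - \frac{1}{32} = 4 + \frac{1}{32} = \frac{129}{32}$)
$C{\left(A \right)} = \frac{129}{16} + 2 A$ ($C{\left(A \right)} = \left(\frac{A}{A} + \frac{A}{A}\right) \left(\frac{129}{32} + A\right) = \left(1 + 1\right) \left(\frac{129}{32} + A\right) = 2 \left(\frac{129}{32} + A\right) = \frac{129}{16} + 2 A$)
$\left(-874941 - 1258688\right) + C{\left(\frac{1}{18} \right)} = \left(-874941 - 1258688\right) + \left(\frac{129}{16} + \frac{2}{18}\right) = -2133629 + \left(\frac{129}{16} + 2 \cdot \frac{1}{18}\right) = -2133629 + \left(\frac{129}{16} + \frac{1}{9}\right) = -2133629 + \frac{1177}{144} = - \frac{307241399}{144}$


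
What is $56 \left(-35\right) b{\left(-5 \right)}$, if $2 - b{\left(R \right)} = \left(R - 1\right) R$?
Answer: $54880$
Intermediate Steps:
$b{\left(R \right)} = 2 - R \left(-1 + R\right)$ ($b{\left(R \right)} = 2 - \left(R - 1\right) R = 2 - \left(-1 + R\right) R = 2 - R \left(-1 + R\right)$)
$56 \left(-35\right) b{\left(-5 \right)} = 56 \left(-35\right) \left(2 - 5 - \left(-5\right)^{2}\right) = - 1960 \left(2 - 5 - 25\right) = \left(-1960\right) \left(-28\right) = 54880$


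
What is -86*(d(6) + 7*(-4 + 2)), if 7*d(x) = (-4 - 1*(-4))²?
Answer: 1204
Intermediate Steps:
d(x) = 0 (d(x) = (-4 - 1*(-4))²/7 = (-4 + 4)²/7 = (⅐)*0² = (⅐)*0 = 0)
-86*(d(6) + 7*(-4 + 2)) = -86*(0 + 7*(-4 + 2)) = -86*(0 + 7*(-2)) = -86*(0 - 14) = -86*(-14) = 1204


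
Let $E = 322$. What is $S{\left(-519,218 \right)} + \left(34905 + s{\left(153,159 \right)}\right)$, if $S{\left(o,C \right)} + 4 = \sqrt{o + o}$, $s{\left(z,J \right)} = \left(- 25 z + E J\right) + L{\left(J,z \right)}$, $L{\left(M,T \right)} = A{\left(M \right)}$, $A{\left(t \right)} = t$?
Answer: $82433 + i \sqrt{1038} \approx 82433.0 + 32.218 i$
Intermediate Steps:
$L{\left(M,T \right)} = M$
$s{\left(z,J \right)} = - 25 z + 323 J$ ($s{\left(z,J \right)} = \left(- 25 z + 322 J\right) + J = - 25 z + 323 J$)
$S{\left(o,C \right)} = -4 + \sqrt{2} \sqrt{o}$ ($S{\left(o,C \right)} = -4 + \sqrt{o + o} = -4 + \sqrt{2 o} = -4 + \sqrt{2} \sqrt{o}$)
$S{\left(-519,218 \right)} + \left(34905 + s{\left(153,159 \right)}\right) = \left(-4 + \sqrt{2} \sqrt{-519}\right) + \left(34905 + \left(\left(-25\right) 153 + 323 \cdot 159\right)\right) = \left(-4 + \sqrt{2} i \sqrt{519}\right) + \left(34905 + \left(-3825 + 51357\right)\right) = \left(-4 + i \sqrt{1038}\right) + \left(34905 + 47532\right) = \left(-4 + i \sqrt{1038}\right) + 82437 = 82433 + i \sqrt{1038}$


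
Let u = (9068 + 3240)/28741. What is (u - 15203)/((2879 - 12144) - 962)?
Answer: 145645705/97978069 ≈ 1.4865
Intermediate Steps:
u = 12308/28741 (u = 12308*(1/28741) = 12308/28741 ≈ 0.42824)
(u - 15203)/((2879 - 12144) - 962) = (12308/28741 - 15203)/((2879 - 12144) - 962) = -436937115/(28741*(-9265 - 962)) = -436937115/28741/(-10227) = -436937115/28741*(-1/10227) = 145645705/97978069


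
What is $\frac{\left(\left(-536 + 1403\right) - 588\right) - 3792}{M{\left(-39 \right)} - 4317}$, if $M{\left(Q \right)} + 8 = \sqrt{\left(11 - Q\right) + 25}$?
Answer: $\frac{607749}{748222} + \frac{3513 \sqrt{3}}{3741110} \approx 0.81388$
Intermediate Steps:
$M{\left(Q \right)} = -8 + \sqrt{36 - Q}$ ($M{\left(Q \right)} = -8 + \sqrt{\left(11 - Q\right) + 25} = -8 + \sqrt{36 - Q}$)
$\frac{\left(\left(-536 + 1403\right) - 588\right) - 3792}{M{\left(-39 \right)} - 4317} = \frac{\left(\left(-536 + 1403\right) - 588\right) - 3792}{\left(-8 + \sqrt{36 - -39}\right) - 4317} = \frac{\left(867 - 588\right) - 3792}{\left(-8 + \sqrt{36 + 39}\right) - 4317} = \frac{279 - 3792}{\left(-8 + \sqrt{75}\right) - 4317} = - \frac{3513}{\left(-8 + 5 \sqrt{3}\right) - 4317} = - \frac{3513}{-4325 + 5 \sqrt{3}}$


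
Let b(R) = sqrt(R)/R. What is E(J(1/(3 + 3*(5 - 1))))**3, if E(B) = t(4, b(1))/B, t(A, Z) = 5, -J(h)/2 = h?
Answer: -421875/8 ≈ -52734.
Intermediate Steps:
b(R) = 1/sqrt(R)
J(h) = -2*h
E(B) = 5/B
E(J(1/(3 + 3*(5 - 1))))**3 = (5/((-2/(3 + 3*(5 - 1)))))**3 = (5/((-2/(3 + 3*4))))**3 = (5/((-2/(3 + 12))))**3 = (5/((-2/15)))**3 = (5/((-2*1/15)))**3 = (5/(-2/15))**3 = (5*(-15/2))**3 = (-75/2)**3 = -421875/8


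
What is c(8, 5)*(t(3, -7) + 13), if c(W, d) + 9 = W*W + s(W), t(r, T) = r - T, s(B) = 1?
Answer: 1288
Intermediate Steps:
c(W, d) = -8 + W² (c(W, d) = -9 + (W*W + 1) = -9 + (W² + 1) = -9 + (1 + W²) = -8 + W²)
c(8, 5)*(t(3, -7) + 13) = (-8 + 8²)*((3 - 1*(-7)) + 13) = (-8 + 64)*((3 + 7) + 13) = 56*(10 + 13) = 56*23 = 1288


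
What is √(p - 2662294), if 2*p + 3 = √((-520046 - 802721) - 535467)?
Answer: √(-10649182 + 2*I*√1858234)/2 ≈ 0.20886 + 1631.7*I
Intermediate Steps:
p = -3/2 + I*√1858234/2 (p = -3/2 + √((-520046 - 802721) - 535467)/2 = -3/2 + √(-1322767 - 535467)/2 = -3/2 + √(-1858234)/2 = -3/2 + (I*√1858234)/2 = -3/2 + I*√1858234/2 ≈ -1.5 + 681.58*I)
√(p - 2662294) = √((-3/2 + I*√1858234/2) - 2662294) = √(-5324591/2 + I*√1858234/2)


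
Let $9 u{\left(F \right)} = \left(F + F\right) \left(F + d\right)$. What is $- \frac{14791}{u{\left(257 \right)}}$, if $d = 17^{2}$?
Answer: $- \frac{6339}{13364} \approx -0.47433$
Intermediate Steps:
$d = 289$
$u{\left(F \right)} = \frac{2 F \left(289 + F\right)}{9}$ ($u{\left(F \right)} = \frac{\left(F + F\right) \left(F + 289\right)}{9} = \frac{2 F \left(289 + F\right)}{9}$)
$- \frac{14791}{u{\left(257 \right)}} = - \frac{14791}{\frac{2}{9} \cdot 257 \left(289 + 257\right)} = - \frac{14791}{\frac{2}{9} \cdot 257 \cdot 546} = - \frac{14791}{\frac{93548}{3}} = \left(-14791\right) \frac{3}{93548} = - \frac{6339}{13364}$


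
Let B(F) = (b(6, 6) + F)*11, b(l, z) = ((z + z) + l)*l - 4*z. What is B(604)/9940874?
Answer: 3784/4970437 ≈ 0.00076130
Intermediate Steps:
b(l, z) = -4*z + l*(l + 2*z) (b(l, z) = (2*z + l)*l - 4*z = (l + 2*z)*l - 4*z = l*(l + 2*z) - 4*z = -4*z + l*(l + 2*z))
B(F) = 924 + 11*F (B(F) = ((6**2 - 4*6 + 2*6*6) + F)*11 = ((36 - 24 + 72) + F)*11 = (84 + F)*11 = 924 + 11*F)
B(604)/9940874 = (924 + 11*604)/9940874 = (924 + 6644)*(1/9940874) = 7568*(1/9940874) = 3784/4970437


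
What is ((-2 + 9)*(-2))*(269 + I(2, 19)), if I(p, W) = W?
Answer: -4032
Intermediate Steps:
((-2 + 9)*(-2))*(269 + I(2, 19)) = ((-2 + 9)*(-2))*(269 + 19) = (7*(-2))*288 = -14*288 = -4032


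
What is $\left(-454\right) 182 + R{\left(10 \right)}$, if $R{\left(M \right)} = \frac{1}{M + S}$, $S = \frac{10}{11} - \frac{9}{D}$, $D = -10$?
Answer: $- \frac{107333662}{1299} \approx -82628.0$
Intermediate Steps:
$S = \frac{199}{110}$ ($S = \frac{10}{11} - \frac{9}{-10} = 10 \cdot \frac{1}{11} - - \frac{9}{10} = \frac{10}{11} + \frac{9}{10} = \frac{199}{110} \approx 1.8091$)
$R{\left(M \right)} = \frac{1}{\frac{199}{110} + M}$ ($R{\left(M \right)} = \frac{1}{M + \frac{199}{110}} = \frac{1}{\frac{199}{110} + M}$)
$\left(-454\right) 182 + R{\left(10 \right)} = \left(-454\right) 182 + \frac{110}{199 + 110 \cdot 10} = -82628 + \frac{110}{199 + 1100} = -82628 + \frac{110}{1299} = - \frac{107333662}{1299}$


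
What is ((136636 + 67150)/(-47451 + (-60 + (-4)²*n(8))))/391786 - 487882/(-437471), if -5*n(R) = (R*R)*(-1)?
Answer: 383147050959549/343561303971427 ≈ 1.1152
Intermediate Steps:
n(R) = R²/5 (n(R) = -R*R*(-1)/5 = -R²*(-1)/5 = -(-1)*R²/5 = R²/5)
((136636 + 67150)/(-47451 + (-60 + (-4)²*n(8))))/391786 - 487882/(-437471) = ((136636 + 67150)/(-47451 + (-60 + (-4)²*((⅕)*8²))))/391786 - 487882/(-437471) = (203786/(-47451 + (-60 + 16*((⅕)*64))))*(1/391786) - 487882*(-1/437471) = (203786/(-47451 + (-60 + 16*(64/5))))*(1/391786) + 487882/437471 = (203786/(-47451 + (-60 + 1024/5)))*(1/391786) + 487882/437471 = (203786/(-47451 + 724/5))*(1/391786) + 487882/437471 = (203786/(-236531/5))*(1/391786) + 487882/437471 = (203786*(-5/236531))*(1/391786) + 487882/437471 = -17270/4009*1/391786 + 487882/437471 = -8635/785335037 + 487882/437471 = 383147050959549/343561303971427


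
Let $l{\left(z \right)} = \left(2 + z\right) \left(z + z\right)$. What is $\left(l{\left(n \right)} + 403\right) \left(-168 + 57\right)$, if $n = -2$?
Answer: $-44733$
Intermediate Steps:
$l{\left(z \right)} = 2 z \left(2 + z\right)$ ($l{\left(z \right)} = \left(2 + z\right) 2 z = 2 z \left(2 + z\right)$)
$\left(l{\left(n \right)} + 403\right) \left(-168 + 57\right) = \left(2 \left(-2\right) \left(2 - 2\right) + 403\right) \left(-168 + 57\right) = \left(2 \left(-2\right) 0 + 403\right) \left(-111\right) = \left(0 + 403\right) \left(-111\right) = 403 \left(-111\right) = -44733$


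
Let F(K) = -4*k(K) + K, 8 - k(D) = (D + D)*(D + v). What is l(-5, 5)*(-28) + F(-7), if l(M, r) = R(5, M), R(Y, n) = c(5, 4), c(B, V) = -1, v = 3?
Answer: 213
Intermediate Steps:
R(Y, n) = -1
k(D) = 8 - 2*D*(3 + D) (k(D) = 8 - (D + D)*(D + 3) = 8 - 2*D*(3 + D))
l(M, r) = -1
F(K) = -32 + 8*K² + 25*K (F(K) = -4*(8 - 6*K - 2*K²) + K = (-32 + 8*K² + 24*K) + K = -32 + 8*K² + 25*K)
l(-5, 5)*(-28) + F(-7) = -1*(-28) + (-32 + 8*(-7)² + 25*(-7)) = 28 + (-32 + 8*49 - 175) = 28 + (-32 + 392 - 175) = 28 + 185 = 213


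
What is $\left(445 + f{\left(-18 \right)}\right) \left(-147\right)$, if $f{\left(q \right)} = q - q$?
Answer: $-65415$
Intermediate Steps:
$f{\left(q \right)} = 0$
$\left(445 + f{\left(-18 \right)}\right) \left(-147\right) = \left(445 + 0\right) \left(-147\right) = 445 \left(-147\right) = -65415$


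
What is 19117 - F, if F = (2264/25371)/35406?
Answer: 8586263154989/449142813 ≈ 19117.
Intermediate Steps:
F = 1132/449142813 (F = (2264*(1/25371))*(1/35406) = (2264/25371)*(1/35406) = 1132/449142813 ≈ 2.5204e-6)
19117 - F = 19117 - 1*1132/449142813 = 19117 - 1132/449142813 = 8586263154989/449142813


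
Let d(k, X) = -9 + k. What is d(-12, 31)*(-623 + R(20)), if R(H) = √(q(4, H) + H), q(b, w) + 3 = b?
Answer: 13083 - 21*√21 ≈ 12987.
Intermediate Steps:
q(b, w) = -3 + b
R(H) = √(1 + H) (R(H) = √((-3 + 4) + H) = √(1 + H))
d(-12, 31)*(-623 + R(20)) = (-9 - 12)*(-623 + √(1 + 20)) = -21*(-623 + √21) = 13083 - 21*√21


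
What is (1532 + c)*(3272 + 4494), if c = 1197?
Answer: 21193414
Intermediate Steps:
(1532 + c)*(3272 + 4494) = (1532 + 1197)*(3272 + 4494) = 2729*7766 = 21193414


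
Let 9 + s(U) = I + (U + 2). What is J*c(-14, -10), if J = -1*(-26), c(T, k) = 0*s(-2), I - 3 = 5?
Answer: 0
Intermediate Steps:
I = 8 (I = 3 + 5 = 8)
s(U) = 1 + U (s(U) = -9 + (8 + (U + 2)) = -9 + (8 + (2 + U)) = -9 + (10 + U) = 1 + U)
c(T, k) = 0 (c(T, k) = 0*(1 - 2) = 0*(-1) = 0)
J = 26
J*c(-14, -10) = 26*0 = 0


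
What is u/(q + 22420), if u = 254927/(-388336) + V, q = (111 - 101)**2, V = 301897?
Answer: 23447443693/1749065344 ≈ 13.406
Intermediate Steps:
q = 100 (q = 10**2 = 100)
u = 117237218465/388336 (u = 254927/(-388336) + 301897 = 254927*(-1/388336) + 301897 = -254927/388336 + 301897 = 117237218465/388336 ≈ 3.0190e+5)
u/(q + 22420) = 117237218465/(388336*(100 + 22420)) = (117237218465/388336)/22520 = (117237218465/388336)*(1/22520) = 23447443693/1749065344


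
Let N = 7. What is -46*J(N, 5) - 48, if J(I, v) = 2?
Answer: -140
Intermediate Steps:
-46*J(N, 5) - 48 = -46*2 - 48 = -92 - 48 = -140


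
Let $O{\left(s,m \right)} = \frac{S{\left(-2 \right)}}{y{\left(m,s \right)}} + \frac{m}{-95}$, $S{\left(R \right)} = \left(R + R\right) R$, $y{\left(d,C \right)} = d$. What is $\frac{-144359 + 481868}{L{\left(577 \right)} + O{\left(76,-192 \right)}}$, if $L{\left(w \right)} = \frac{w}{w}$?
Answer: $\frac{769520520}{6793} \approx 1.1328 \cdot 10^{5}$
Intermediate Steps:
$S{\left(R \right)} = 2 R^{2}$ ($S{\left(R \right)} = 2 R R = 2 R^{2}$)
$O{\left(s,m \right)} = \frac{8}{m} - \frac{m}{95}$ ($O{\left(s,m \right)} = \frac{2 \left(-2\right)^{2}}{m} + \frac{m}{-95} = \frac{2 \cdot 4}{m} + m \left(- \frac{1}{95}\right) = \frac{8}{m} - \frac{m}{95}$)
$L{\left(w \right)} = 1$
$\frac{-144359 + 481868}{L{\left(577 \right)} + O{\left(76,-192 \right)}} = \frac{-144359 + 481868}{1 + \left(\frac{8}{-192} - - \frac{192}{95}\right)} = \frac{337509}{1 + \left(8 \left(- \frac{1}{192}\right) + \frac{192}{95}\right)} = \frac{337509}{1 + \left(- \frac{1}{24} + \frac{192}{95}\right)} = \frac{337509}{1 + \frac{4513}{2280}} = \frac{337509}{\frac{6793}{2280}} = 337509 \cdot \frac{2280}{6793} = \frac{769520520}{6793}$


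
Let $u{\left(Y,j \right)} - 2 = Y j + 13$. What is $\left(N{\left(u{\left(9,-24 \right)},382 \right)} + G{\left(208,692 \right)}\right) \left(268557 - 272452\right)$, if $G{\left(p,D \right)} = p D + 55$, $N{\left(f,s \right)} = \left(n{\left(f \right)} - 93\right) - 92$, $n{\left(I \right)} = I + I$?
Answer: $-558558580$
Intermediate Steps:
$n{\left(I \right)} = 2 I$
$u{\left(Y,j \right)} = 15 + Y j$ ($u{\left(Y,j \right)} = 2 + \left(Y j + 13\right) = 2 + \left(13 + Y j\right) = 15 + Y j$)
$N{\left(f,s \right)} = -185 + 2 f$ ($N{\left(f,s \right)} = \left(2 f - 93\right) - 92 = \left(-93 + 2 f\right) - 92 = -185 + 2 f$)
$G{\left(p,D \right)} = 55 + D p$ ($G{\left(p,D \right)} = D p + 55 = 55 + D p$)
$\left(N{\left(u{\left(9,-24 \right)},382 \right)} + G{\left(208,692 \right)}\right) \left(268557 - 272452\right) = \left(\left(-185 + 2 \left(15 + 9 \left(-24\right)\right)\right) + \left(55 + 692 \cdot 208\right)\right) \left(268557 - 272452\right) = \left(\left(-185 + 2 \left(15 - 216\right)\right) + \left(55 + 143936\right)\right) \left(-3895\right) = \left(\left(-185 + 2 \left(-201\right)\right) + 143991\right) \left(-3895\right) = \left(\left(-185 - 402\right) + 143991\right) \left(-3895\right) = \left(-587 + 143991\right) \left(-3895\right) = 143404 \left(-3895\right) = -558558580$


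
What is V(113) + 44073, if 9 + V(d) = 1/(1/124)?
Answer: 44188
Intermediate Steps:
V(d) = 115 (V(d) = -9 + 1/(1/124) = -9 + 124 = 115)
V(113) + 44073 = 115 + 44073 = 44188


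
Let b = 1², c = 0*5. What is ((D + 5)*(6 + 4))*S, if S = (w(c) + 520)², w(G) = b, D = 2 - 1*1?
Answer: 16286460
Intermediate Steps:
D = 1 (D = 2 - 1 = 1)
c = 0
b = 1
w(G) = 1
S = 271441 (S = (1 + 520)² = 521² = 271441)
((D + 5)*(6 + 4))*S = ((1 + 5)*(6 + 4))*271441 = (6*10)*271441 = 60*271441 = 16286460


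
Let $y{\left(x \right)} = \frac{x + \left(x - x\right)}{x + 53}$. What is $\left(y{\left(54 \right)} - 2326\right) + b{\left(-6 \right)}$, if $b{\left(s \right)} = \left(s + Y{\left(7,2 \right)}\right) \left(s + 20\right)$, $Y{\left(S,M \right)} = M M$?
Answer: $- \frac{251824}{107} \approx -2353.5$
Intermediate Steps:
$Y{\left(S,M \right)} = M^{2}$
$y{\left(x \right)} = \frac{x}{53 + x}$ ($y{\left(x \right)} = \frac{x + 0}{53 + x} = \frac{x}{53 + x}$)
$b{\left(s \right)} = \left(4 + s\right) \left(20 + s\right)$ ($b{\left(s \right)} = \left(s + 2^{2}\right) \left(s + 20\right) = \left(s + 4\right) \left(20 + s\right) = \left(4 + s\right) \left(20 + s\right)$)
$\left(y{\left(54 \right)} - 2326\right) + b{\left(-6 \right)} = \left(\frac{54}{53 + 54} - 2326\right) + \left(80 + \left(-6\right)^{2} + 24 \left(-6\right)\right) = \left(\frac{54}{107} - 2326\right) + \left(80 + 36 - 144\right) = \left(54 \cdot \frac{1}{107} - 2326\right) - 28 = \left(\frac{54}{107} - 2326\right) - 28 = - \frac{248828}{107} - 28 = - \frac{251824}{107}$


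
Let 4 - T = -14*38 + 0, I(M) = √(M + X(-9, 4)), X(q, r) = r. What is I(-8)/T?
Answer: I/268 ≈ 0.0037313*I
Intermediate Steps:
I(M) = √(4 + M) (I(M) = √(M + 4) = √(4 + M))
T = 536 (T = 4 - (-14*38 + 0) = 4 - (-532 + 0) = 4 - 1*(-532) = 4 + 532 = 536)
I(-8)/T = √(4 - 8)/536 = √(-4)*(1/536) = (2*I)*(1/536) = I/268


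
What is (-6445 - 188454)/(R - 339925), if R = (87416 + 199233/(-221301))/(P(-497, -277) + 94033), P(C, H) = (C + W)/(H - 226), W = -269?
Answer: 226676129314390515/395346679755157964 ≈ 0.57336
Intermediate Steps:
P(C, H) = (-269 + C)/(-226 + H) (P(C, H) = (C - 269)/(H - 226) = (-269 + C)/(-226 + H))
R = 1081173293161/1163044085985 (R = (87416 + 199233/(-221301))/((-269 - 497)/(-226 - 277) + 94033) = (87416 + 199233*(-1/221301))/(-766/(-503) + 94033) = (87416 - 22137/24589)/(-1/503*(-766) + 94033) = 2149449887/(24589*(766/503 + 94033)) = 2149449887/(24589*(47299365/503)) = (2149449887/24589)*(503/47299365) = 1081173293161/1163044085985 ≈ 0.92961)
(-6445 - 188454)/(R - 339925) = (-6445 - 188454)/(1081173293161/1163044085985 - 339925) = -194899/(-395346679755157964/1163044085985) = -194899*(-1163044085985/395346679755157964) = 226676129314390515/395346679755157964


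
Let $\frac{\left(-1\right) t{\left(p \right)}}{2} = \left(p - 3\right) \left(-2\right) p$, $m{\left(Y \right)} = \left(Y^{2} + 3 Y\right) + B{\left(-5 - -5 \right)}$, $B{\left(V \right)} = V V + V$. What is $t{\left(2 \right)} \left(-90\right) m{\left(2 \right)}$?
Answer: $7200$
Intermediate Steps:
$B{\left(V \right)} = V + V^{2}$ ($B{\left(V \right)} = V^{2} + V = V + V^{2}$)
$m{\left(Y \right)} = Y^{2} + 3 Y$ ($m{\left(Y \right)} = \left(Y^{2} + 3 Y\right) + \left(-5 - -5\right) \left(1 - 0\right) = \left(Y^{2} + 3 Y\right) + \left(-5 + 5\right) \left(1 + \left(-5 + 5\right)\right) = \left(Y^{2} + 3 Y\right) + 0 \left(1 + 0\right) = \left(Y^{2} + 3 Y\right) + 0 \cdot 1 = \left(Y^{2} + 3 Y\right) + 0 = Y^{2} + 3 Y$)
$t{\left(p \right)} = - 2 p \left(6 - 2 p\right)$ ($t{\left(p \right)} = - 2 \left(p - 3\right) \left(-2\right) p = - 2 \left(-3 + p\right) \left(-2\right) p = - 2 \left(6 - 2 p\right) p = - 2 p \left(6 - 2 p\right)$)
$t{\left(2 \right)} \left(-90\right) m{\left(2 \right)} = 4 \cdot 2 \left(-3 + 2\right) \left(-90\right) 2 \left(3 + 2\right) = 4 \cdot 2 \left(-1\right) \left(-90\right) 2 \cdot 5 = \left(-8\right) \left(-90\right) 10 = 720 \cdot 10 = 7200$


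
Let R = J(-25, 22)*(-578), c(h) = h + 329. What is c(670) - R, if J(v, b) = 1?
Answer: 1577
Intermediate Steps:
c(h) = 329 + h
R = -578 (R = 1*(-578) = -578)
c(670) - R = (329 + 670) - 1*(-578) = 999 + 578 = 1577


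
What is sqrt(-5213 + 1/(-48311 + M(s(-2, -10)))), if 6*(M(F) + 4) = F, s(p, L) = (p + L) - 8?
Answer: I*sqrt(109535306341190)/144955 ≈ 72.201*I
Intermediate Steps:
s(p, L) = -8 + L + p (s(p, L) = (L + p) - 8 = -8 + L + p)
M(F) = -4 + F/6
sqrt(-5213 + 1/(-48311 + M(s(-2, -10)))) = sqrt(-5213 + 1/(-48311 + (-4 + (-8 - 10 - 2)/6))) = sqrt(-5213 + 1/(-48311 + (-4 + (1/6)*(-20)))) = sqrt(-5213 + 1/(-48311 + (-4 - 10/3))) = sqrt(-5213 + 1/(-48311 - 22/3)) = sqrt(-5213 + 1/(-144955/3)) = sqrt(-5213 - 3/144955) = sqrt(-755650418/144955) = I*sqrt(109535306341190)/144955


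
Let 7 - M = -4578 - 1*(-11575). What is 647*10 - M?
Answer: 13460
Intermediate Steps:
M = -6990 (M = 7 - (-4578 - 1*(-11575)) = 7 - (-4578 + 11575) = 7 - 1*6997 = 7 - 6997 = -6990)
647*10 - M = 647*10 - 1*(-6990) = 6470 + 6990 = 13460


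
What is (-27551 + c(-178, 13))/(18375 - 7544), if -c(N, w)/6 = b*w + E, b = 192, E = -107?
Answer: -41885/10831 ≈ -3.8671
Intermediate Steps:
c(N, w) = 642 - 1152*w (c(N, w) = -6*(192*w - 107) = -6*(-107 + 192*w) = 642 - 1152*w)
(-27551 + c(-178, 13))/(18375 - 7544) = (-27551 + (642 - 1152*13))/(18375 - 7544) = (-27551 + (642 - 14976))/10831 = (-27551 - 14334)*(1/10831) = -41885*1/10831 = -41885/10831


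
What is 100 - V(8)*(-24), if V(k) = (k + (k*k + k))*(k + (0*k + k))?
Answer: 30820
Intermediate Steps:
V(k) = 2*k*(k² + 2*k) (V(k) = (k + (k² + k))*(k + (0 + k)) = (k + (k + k²))*(k + k) = (k² + 2*k)*(2*k) = 2*k*(k² + 2*k))
100 - V(8)*(-24) = 100 - 2*8²*(2 + 8)*(-24) = 100 - 2*64*10*(-24) = 100 - 1*1280*(-24) = 100 - 1280*(-24) = 100 + 30720 = 30820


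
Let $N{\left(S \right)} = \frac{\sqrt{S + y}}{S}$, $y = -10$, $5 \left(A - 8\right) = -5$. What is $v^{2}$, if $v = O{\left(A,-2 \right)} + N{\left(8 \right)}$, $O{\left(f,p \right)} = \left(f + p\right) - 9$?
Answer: $\frac{511}{32} - i \sqrt{2} \approx 15.969 - 1.4142 i$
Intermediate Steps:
$A = 7$ ($A = 8 + \frac{1}{5} \left(-5\right) = 8 - 1 = 7$)
$O{\left(f,p \right)} = -9 + f + p$
$N{\left(S \right)} = \frac{\sqrt{-10 + S}}{S}$ ($N{\left(S \right)} = \frac{\sqrt{S - 10}}{S} = \frac{\sqrt{-10 + S}}{S}$)
$v = -4 + \frac{i \sqrt{2}}{8}$ ($v = \left(-9 + 7 - 2\right) + \frac{\sqrt{-10 + 8}}{8} = -4 + \frac{\sqrt{-2}}{8} = -4 + \frac{i \sqrt{2}}{8} \approx -4.0 + 0.17678 i$)
$v^{2} = \left(-4 + \frac{i \sqrt{2}}{8}\right)^{2}$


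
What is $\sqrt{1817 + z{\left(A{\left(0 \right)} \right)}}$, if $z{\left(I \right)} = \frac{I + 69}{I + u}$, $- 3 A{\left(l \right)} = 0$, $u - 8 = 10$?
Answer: $\frac{5 \sqrt{2622}}{6} \approx 42.671$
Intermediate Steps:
$u = 18$ ($u = 8 + 10 = 18$)
$A{\left(l \right)} = 0$ ($A{\left(l \right)} = \left(- \frac{1}{3}\right) 0 = 0$)
$z{\left(I \right)} = \frac{69 + I}{18 + I}$ ($z{\left(I \right)} = \frac{I + 69}{I + 18} = \frac{69 + I}{18 + I}$)
$\sqrt{1817 + z{\left(A{\left(0 \right)} \right)}} = \sqrt{1817 + \frac{69 + 0}{18 + 0}} = \sqrt{1817 + \frac{1}{18} \cdot 69} = \sqrt{1817 + \frac{23}{6}} = \sqrt{\frac{10925}{6}} = \frac{5 \sqrt{2622}}{6}$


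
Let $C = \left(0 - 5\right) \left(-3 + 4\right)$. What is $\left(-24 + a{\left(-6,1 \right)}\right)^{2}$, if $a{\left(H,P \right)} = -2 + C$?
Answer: $961$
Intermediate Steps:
$C = -5$ ($C = \left(-5\right) 1 = -5$)
$a{\left(H,P \right)} = -7$ ($a{\left(H,P \right)} = -2 - 5 = -7$)
$\left(-24 + a{\left(-6,1 \right)}\right)^{2} = \left(-24 - 7\right)^{2} = \left(-31\right)^{2} = 961$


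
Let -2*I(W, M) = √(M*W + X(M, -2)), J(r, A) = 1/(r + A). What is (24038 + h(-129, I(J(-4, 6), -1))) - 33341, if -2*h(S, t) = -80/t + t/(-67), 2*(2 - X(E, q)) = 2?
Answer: -9303 - 42881*√2/536 ≈ -9416.1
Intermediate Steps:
X(E, q) = 1 (X(E, q) = 2 - ½*2 = 2 - 1 = 1)
J(r, A) = 1/(A + r)
I(W, M) = -√(1 + M*W)/2 (I(W, M) = -√(M*W + 1)/2 = -√(1 + M*W)/2)
h(S, t) = 40/t + t/134 (h(S, t) = -(-80/t + t/(-67))/2 = -(-80/t + t*(-1/67))/2 = -(-80/t - t/67)/2 = 40/t + t/134)
(24038 + h(-129, I(J(-4, 6), -1))) - 33341 = (24038 + (40/((-√(1 - 1/(6 - 4))/2)) + (-√(1 - 1/(6 - 4))/2)/134)) - 33341 = (24038 + (40/((-√(1 - 1/2)/2)) + (-√(1 - 1/2)/2)/134)) - 33341 = (24038 + (40/((-√(1 - 1*½)/2)) + (-√(1 - 1*½)/2)/134)) - 33341 = (24038 + (40/((-√(1 - ½)/2)) + (-√(1 - ½)/2)/134)) - 33341 = (24038 + (40/((-√2/4)) + (-√2/4)/134)) - 33341 = (24038 + (40*(-2*√2) - √2/536)) - 33341 = (24038 + (-80*√2 - √2/536)) - 33341 = (24038 - 42881*√2/536) - 33341 = -9303 - 42881*√2/536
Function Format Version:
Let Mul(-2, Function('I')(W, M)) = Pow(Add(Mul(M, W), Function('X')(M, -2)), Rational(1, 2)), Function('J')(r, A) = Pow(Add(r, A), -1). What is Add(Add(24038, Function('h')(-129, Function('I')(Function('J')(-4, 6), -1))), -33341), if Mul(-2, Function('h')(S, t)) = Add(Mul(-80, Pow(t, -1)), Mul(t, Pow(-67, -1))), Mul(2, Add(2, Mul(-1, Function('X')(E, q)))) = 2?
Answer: Add(-9303, Mul(Rational(-42881, 536), Pow(2, Rational(1, 2)))) ≈ -9416.1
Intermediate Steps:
Function('X')(E, q) = 1 (Function('X')(E, q) = Add(2, Mul(Rational(-1, 2), 2)) = Add(2, -1) = 1)
Function('J')(r, A) = Pow(Add(A, r), -1)
Function('I')(W, M) = Mul(Rational(-1, 2), Pow(Add(1, Mul(M, W)), Rational(1, 2))) (Function('I')(W, M) = Mul(Rational(-1, 2), Pow(Add(Mul(M, W), 1), Rational(1, 2))) = Mul(Rational(-1, 2), Pow(Add(1, Mul(M, W)), Rational(1, 2))))
Function('h')(S, t) = Add(Mul(40, Pow(t, -1)), Mul(Rational(1, 134), t)) (Function('h')(S, t) = Mul(Rational(-1, 2), Add(Mul(-80, Pow(t, -1)), Mul(t, Pow(-67, -1)))) = Mul(Rational(-1, 2), Add(Mul(-80, Pow(t, -1)), Mul(t, Rational(-1, 67)))) = Mul(Rational(-1, 2), Add(Mul(-80, Pow(t, -1)), Mul(Rational(-1, 67), t))) = Add(Mul(40, Pow(t, -1)), Mul(Rational(1, 134), t)))
Add(Add(24038, Function('h')(-129, Function('I')(Function('J')(-4, 6), -1))), -33341) = Add(Add(24038, Add(Mul(40, Pow(Mul(Rational(-1, 2), Pow(Add(1, Mul(-1, Pow(Add(6, -4), -1))), Rational(1, 2))), -1)), Mul(Rational(1, 134), Mul(Rational(-1, 2), Pow(Add(1, Mul(-1, Pow(Add(6, -4), -1))), Rational(1, 2)))))), -33341) = Add(Add(24038, Add(Mul(40, Pow(Mul(Rational(-1, 2), Pow(Add(1, Mul(-1, Pow(2, -1))), Rational(1, 2))), -1)), Mul(Rational(1, 134), Mul(Rational(-1, 2), Pow(Add(1, Mul(-1, Pow(2, -1))), Rational(1, 2)))))), -33341) = Add(Add(24038, Add(Mul(40, Pow(Mul(Rational(-1, 2), Pow(Add(1, Mul(-1, Rational(1, 2))), Rational(1, 2))), -1)), Mul(Rational(1, 134), Mul(Rational(-1, 2), Pow(Add(1, Mul(-1, Rational(1, 2))), Rational(1, 2)))))), -33341) = Add(Add(24038, Add(Mul(40, Pow(Mul(Rational(-1, 2), Pow(Add(1, Rational(-1, 2)), Rational(1, 2))), -1)), Mul(Rational(1, 134), Mul(Rational(-1, 2), Pow(Add(1, Rational(-1, 2)), Rational(1, 2)))))), -33341) = Add(Add(24038, Add(Mul(40, Pow(Mul(Rational(-1, 2), Pow(Rational(1, 2), Rational(1, 2))), -1)), Mul(Rational(1, 134), Mul(Rational(-1, 2), Pow(Rational(1, 2), Rational(1, 2)))))), -33341) = Add(Add(24038, Add(Mul(40, Pow(Mul(Rational(-1, 2), Mul(Rational(1, 2), Pow(2, Rational(1, 2)))), -1)), Mul(Rational(1, 134), Mul(Rational(-1, 2), Mul(Rational(1, 2), Pow(2, Rational(1, 2))))))), -33341) = Add(Add(24038, Add(Mul(40, Pow(Mul(Rational(-1, 4), Pow(2, Rational(1, 2))), -1)), Mul(Rational(1, 134), Mul(Rational(-1, 4), Pow(2, Rational(1, 2)))))), -33341) = Add(Add(24038, Add(Mul(40, Mul(-2, Pow(2, Rational(1, 2)))), Mul(Rational(-1, 536), Pow(2, Rational(1, 2))))), -33341) = Add(Add(24038, Add(Mul(-80, Pow(2, Rational(1, 2))), Mul(Rational(-1, 536), Pow(2, Rational(1, 2))))), -33341) = Add(Add(24038, Mul(Rational(-42881, 536), Pow(2, Rational(1, 2)))), -33341) = Add(-9303, Mul(Rational(-42881, 536), Pow(2, Rational(1, 2))))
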